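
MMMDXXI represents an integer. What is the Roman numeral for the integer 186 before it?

MMMDXXI = 3521
3521 - 186 = 3335

MMMCCCXXXV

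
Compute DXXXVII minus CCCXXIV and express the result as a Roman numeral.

DXXXVII = 537
CCCXXIV = 324
537 - 324 = 213

CCXIII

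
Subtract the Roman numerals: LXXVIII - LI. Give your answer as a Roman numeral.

LXXVIII = 78
LI = 51
78 - 51 = 27

XXVII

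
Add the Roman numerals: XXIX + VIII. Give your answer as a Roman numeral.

XXIX = 29
VIII = 8
29 + 8 = 37

XXXVII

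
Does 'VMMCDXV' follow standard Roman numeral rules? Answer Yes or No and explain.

'VMMCDXV': V should not appear more than once

No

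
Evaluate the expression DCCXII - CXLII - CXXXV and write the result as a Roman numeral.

DCCXII = 712, CXLII = 142, CXXXV = 135
712 - 142 = 570
570 - 135 = 435

CDXXXV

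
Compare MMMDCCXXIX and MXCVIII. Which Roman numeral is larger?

MMMDCCXXIX = 3729
MXCVIII = 1098
3729 is larger

MMMDCCXXIX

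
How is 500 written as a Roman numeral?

Convert 500 to Roman numerals:
  500 contains 1×500 (D)

D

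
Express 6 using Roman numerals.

Convert 6 to Roman numerals:
  6 contains 1×5 (V)
  1 contains 1×1 (I)

VI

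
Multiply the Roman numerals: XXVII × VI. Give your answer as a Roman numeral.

XXVII = 27
VI = 6
27 × 6 = 162

CLXII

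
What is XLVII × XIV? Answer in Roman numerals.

XLVII = 47
XIV = 14
47 × 14 = 658

DCLVIII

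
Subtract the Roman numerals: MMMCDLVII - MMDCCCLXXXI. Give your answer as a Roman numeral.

MMMCDLVII = 3457
MMDCCCLXXXI = 2881
3457 - 2881 = 576

DLXXVI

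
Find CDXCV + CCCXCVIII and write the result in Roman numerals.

CDXCV = 495
CCCXCVIII = 398
495 + 398 = 893

DCCCXCIII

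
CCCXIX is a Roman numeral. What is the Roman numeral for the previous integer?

CCCXIX = 319, so the previous integer is 319 - 1 = 318

CCCXVIII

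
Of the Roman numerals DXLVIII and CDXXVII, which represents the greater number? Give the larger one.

DXLVIII = 548
CDXXVII = 427
548 is larger

DXLVIII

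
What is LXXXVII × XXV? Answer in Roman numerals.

LXXXVII = 87
XXV = 25
87 × 25 = 2175

MMCLXXV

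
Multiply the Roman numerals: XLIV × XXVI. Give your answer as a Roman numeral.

XLIV = 44
XXVI = 26
44 × 26 = 1144

MCXLIV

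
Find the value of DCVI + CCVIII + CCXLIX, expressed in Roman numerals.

DCVI = 606, CCVIII = 208, CCXLIX = 249
606 + 208 = 814
814 + 249 = 1063

MLXIII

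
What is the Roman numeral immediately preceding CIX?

CIX = 109; previous is 108

CVIII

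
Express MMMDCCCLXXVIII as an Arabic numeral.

MMMDCCCLXXVIII: M=1000, M=1000, M=1000, D=500, C=100, C=100, C=100, L=50, X=10, X=10, V=5, I=1, I=1, I=1
1000 + 1000 + 1000 + 500 + 100 + 100 + 100 + 50 + 10 + 10 + 5 + 1 + 1 + 1 = 3878

3878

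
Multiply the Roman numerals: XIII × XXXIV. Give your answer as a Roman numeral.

XIII = 13
XXXIV = 34
13 × 34 = 442

CDXLII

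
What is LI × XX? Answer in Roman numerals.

LI = 51
XX = 20
51 × 20 = 1020

MXX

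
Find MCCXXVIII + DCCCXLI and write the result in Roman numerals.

MCCXXVIII = 1228
DCCCXLI = 841
1228 + 841 = 2069

MMLXIX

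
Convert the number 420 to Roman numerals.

Convert 420 to Roman numerals:
  420 contains 1×400 (CD)
  20 contains 2×10 (XX)

CDXX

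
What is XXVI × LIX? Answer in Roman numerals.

XXVI = 26
LIX = 59
26 × 59 = 1534

MDXXXIV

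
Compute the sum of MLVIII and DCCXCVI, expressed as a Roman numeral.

MLVIII = 1058
DCCXCVI = 796
1058 + 796 = 1854

MDCCCLIV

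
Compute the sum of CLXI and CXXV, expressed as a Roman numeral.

CLXI = 161
CXXV = 125
161 + 125 = 286

CCLXXXVI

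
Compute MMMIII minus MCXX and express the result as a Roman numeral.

MMMIII = 3003
MCXX = 1120
3003 - 1120 = 1883

MDCCCLXXXIII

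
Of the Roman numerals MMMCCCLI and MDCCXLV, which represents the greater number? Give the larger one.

MMMCCCLI = 3351
MDCCXLV = 1745
3351 is larger

MMMCCCLI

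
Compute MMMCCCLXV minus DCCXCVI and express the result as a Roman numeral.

MMMCCCLXV = 3365
DCCXCVI = 796
3365 - 796 = 2569

MMDLXIX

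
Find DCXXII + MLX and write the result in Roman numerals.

DCXXII = 622
MLX = 1060
622 + 1060 = 1682

MDCLXXXII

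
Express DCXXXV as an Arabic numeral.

DCXXXV: D=500, C=100, X=10, X=10, X=10, V=5
500 + 100 + 10 + 10 + 10 + 5 = 635

635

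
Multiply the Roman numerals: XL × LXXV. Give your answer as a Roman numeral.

XL = 40
LXXV = 75
40 × 75 = 3000

MMM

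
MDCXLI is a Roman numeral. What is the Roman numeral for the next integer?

MDCXLI = 1641; next is 1642

MDCXLII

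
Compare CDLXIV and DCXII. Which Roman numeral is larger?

CDLXIV = 464
DCXII = 612
612 is larger

DCXII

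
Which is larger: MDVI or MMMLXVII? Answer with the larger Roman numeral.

MDVI = 1506
MMMLXVII = 3067
3067 is larger

MMMLXVII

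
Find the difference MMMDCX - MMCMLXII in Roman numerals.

MMMDCX = 3610
MMCMLXII = 2962
3610 - 2962 = 648

DCXLVIII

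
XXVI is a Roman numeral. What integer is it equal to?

XXVI: X=10, X=10, V=5, I=1
10 + 10 + 5 + 1 = 26

26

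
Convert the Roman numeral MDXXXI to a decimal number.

MDXXXI: M=1000, D=500, X=10, X=10, X=10, I=1
1000 + 500 + 10 + 10 + 10 + 1 = 1531

1531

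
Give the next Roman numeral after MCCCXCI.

MCCCXCI = 1391, so the next integer is 1391 + 1 = 1392

MCCCXCII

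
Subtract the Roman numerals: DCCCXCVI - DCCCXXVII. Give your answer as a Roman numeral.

DCCCXCVI = 896
DCCCXXVII = 827
896 - 827 = 69

LXIX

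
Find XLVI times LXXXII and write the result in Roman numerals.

XLVI = 46
LXXXII = 82
46 × 82 = 3772

MMMDCCLXXII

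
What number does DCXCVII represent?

DCXCVII: D=500, C=100, XC=90, V=5, I=1, I=1
500 + 100 + 90 + 5 + 1 + 1 = 697

697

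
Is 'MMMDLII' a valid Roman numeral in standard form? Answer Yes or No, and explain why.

'MMMDLII': Check the rules: uses only the symbols I, V, X, L, C, D, M; no symbol is repeated more than three times in a row; V, L and D each appear at most once; no smaller symbol precedes a larger one (values never increase from left to right). Value: M (1000) + M (1000) + M (1000) + D (500) + L (50) + I (1) + I (1) = 3552. So it is a valid standard Roman numeral.

Yes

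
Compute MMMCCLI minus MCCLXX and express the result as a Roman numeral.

MMMCCLI = 3251
MCCLXX = 1270
3251 - 1270 = 1981

MCMLXXXI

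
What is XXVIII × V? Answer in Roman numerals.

XXVIII = 28
V = 5
28 × 5 = 140

CXL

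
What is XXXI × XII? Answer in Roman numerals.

XXXI = 31
XII = 12
31 × 12 = 372

CCCLXXII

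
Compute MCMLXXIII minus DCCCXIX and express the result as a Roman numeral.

MCMLXXIII = 1973
DCCCXIX = 819
1973 - 819 = 1154

MCLIV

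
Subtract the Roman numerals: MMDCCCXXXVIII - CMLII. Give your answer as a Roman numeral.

MMDCCCXXXVIII = 2838
CMLII = 952
2838 - 952 = 1886

MDCCCLXXXVI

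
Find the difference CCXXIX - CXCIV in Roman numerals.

CCXXIX = 229
CXCIV = 194
229 - 194 = 35

XXXV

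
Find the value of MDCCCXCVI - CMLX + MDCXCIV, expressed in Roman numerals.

MDCCCXCVI = 1896, CMLX = 960, MDCXCIV = 1694
1896 - 960 = 936
936 + 1694 = 2630

MMDCXXX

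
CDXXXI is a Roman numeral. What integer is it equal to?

CDXXXI: CD=400, X=10, X=10, X=10, I=1
400 + 10 + 10 + 10 + 1 = 431

431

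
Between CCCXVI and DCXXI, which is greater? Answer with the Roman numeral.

CCCXVI = 316
DCXXI = 621
621 is larger

DCXXI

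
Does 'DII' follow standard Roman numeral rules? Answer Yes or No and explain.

'DII': Check the rules: uses only the symbols I, V, X, L, C, D, M; no symbol is repeated more than three times in a row; V, L and D each appear at most once; no smaller symbol precedes a larger one (values never increase from left to right). Value: D (500) + I (1) + I (1) = 502. So it is a valid standard Roman numeral.

Yes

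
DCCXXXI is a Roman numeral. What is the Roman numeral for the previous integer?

DCCXXXI = 731, so the previous integer is 731 - 1 = 730

DCCXXX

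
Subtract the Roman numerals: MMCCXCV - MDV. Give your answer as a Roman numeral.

MMCCXCV = 2295
MDV = 1505
2295 - 1505 = 790

DCCXC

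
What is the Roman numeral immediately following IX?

IX = 9; next is 10

X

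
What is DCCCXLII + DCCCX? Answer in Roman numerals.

DCCCXLII = 842
DCCCX = 810
842 + 810 = 1652

MDCLII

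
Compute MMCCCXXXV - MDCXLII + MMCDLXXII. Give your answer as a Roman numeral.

MMCCCXXXV = 2335, MDCXLII = 1642, MMCDLXXII = 2472
2335 - 1642 = 693
693 + 2472 = 3165

MMMCLXV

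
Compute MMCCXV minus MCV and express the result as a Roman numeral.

MMCCXV = 2215
MCV = 1105
2215 - 1105 = 1110

MCX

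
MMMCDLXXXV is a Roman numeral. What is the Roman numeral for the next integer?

MMMCDLXXXV = 3485; next is 3486

MMMCDLXXXVI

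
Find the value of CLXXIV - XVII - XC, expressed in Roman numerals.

CLXXIV = 174, XVII = 17, XC = 90
174 - 17 = 157
157 - 90 = 67

LXVII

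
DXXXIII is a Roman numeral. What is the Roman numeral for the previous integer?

DXXXIII = 533; previous is 532

DXXXII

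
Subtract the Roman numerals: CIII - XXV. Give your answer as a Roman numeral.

CIII = 103
XXV = 25
103 - 25 = 78

LXXVIII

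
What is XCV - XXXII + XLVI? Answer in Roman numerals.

XCV = 95, XXXII = 32, XLVI = 46
95 - 32 = 63
63 + 46 = 109

CIX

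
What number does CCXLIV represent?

CCXLIV: C=100, C=100, XL=40, IV=4
100 + 100 + 40 + 4 = 244

244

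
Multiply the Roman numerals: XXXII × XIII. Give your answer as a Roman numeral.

XXXII = 32
XIII = 13
32 × 13 = 416

CDXVI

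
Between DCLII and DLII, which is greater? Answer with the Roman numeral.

DCLII = 652
DLII = 552
652 is larger

DCLII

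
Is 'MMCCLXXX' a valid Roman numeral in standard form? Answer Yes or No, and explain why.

'MMCCLXXX': Check the rules: uses only the symbols I, V, X, L, C, D, M; no symbol is repeated more than three times in a row; V, L and D each appear at most once; no smaller symbol precedes a larger one (values never increase from left to right). Value: M (1000) + M (1000) + C (100) + C (100) + L (50) + X (10) + X (10) + X (10) = 2280. So it is a valid standard Roman numeral.

Yes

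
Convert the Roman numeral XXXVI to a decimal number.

XXXVI: X=10, X=10, X=10, V=5, I=1
10 + 10 + 10 + 5 + 1 = 36

36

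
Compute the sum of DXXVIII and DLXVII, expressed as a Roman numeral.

DXXVIII = 528
DLXVII = 567
528 + 567 = 1095

MXCV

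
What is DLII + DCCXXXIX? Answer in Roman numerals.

DLII = 552
DCCXXXIX = 739
552 + 739 = 1291

MCCXCI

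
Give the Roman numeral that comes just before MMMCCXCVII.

MMMCCXCVII = 3297; previous is 3296

MMMCCXCVI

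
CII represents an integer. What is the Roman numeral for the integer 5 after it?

CII = 102
102 + 5 = 107

CVII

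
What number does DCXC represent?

DCXC: D=500, C=100, XC=90
500 + 100 + 90 = 690

690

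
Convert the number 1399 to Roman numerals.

Convert 1399 to Roman numerals:
  1399 contains 1×1000 (M)
  399 contains 3×100 (CCC)
  99 contains 1×90 (XC)
  9 contains 1×9 (IX)

MCCCXCIX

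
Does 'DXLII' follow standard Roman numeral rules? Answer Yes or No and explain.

'DXLII': Check the rules: uses only the symbols I, V, X, L, C, D, M; no symbol is repeated more than three times in a row; V, L and D each appear at most once; the only place a smaller symbol precedes a larger one is the allowed subtractive pair XL, the symbol right after such a pair (if any) is smaller than the pair's first symbol, and otherwise the values never increase from left to right. Value: D (500) + XL (40) + I (1) + I (1) = 542. So it is a valid standard Roman numeral.

Yes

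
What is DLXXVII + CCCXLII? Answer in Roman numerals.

DLXXVII = 577
CCCXLII = 342
577 + 342 = 919

CMXIX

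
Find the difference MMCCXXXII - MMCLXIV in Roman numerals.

MMCCXXXII = 2232
MMCLXIV = 2164
2232 - 2164 = 68

LXVIII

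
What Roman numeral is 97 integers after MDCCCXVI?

MDCCCXVI = 1816
1816 + 97 = 1913

MCMXIII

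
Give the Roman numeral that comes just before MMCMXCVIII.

MMCMXCVIII = 2998; previous is 2997

MMCMXCVII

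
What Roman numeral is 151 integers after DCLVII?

DCLVII = 657
657 + 151 = 808

DCCCVIII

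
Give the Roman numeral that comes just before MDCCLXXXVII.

MDCCLXXXVII = 1787, so the previous integer is 1787 - 1 = 1786

MDCCLXXXVI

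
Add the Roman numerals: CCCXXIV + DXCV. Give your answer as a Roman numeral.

CCCXXIV = 324
DXCV = 595
324 + 595 = 919

CMXIX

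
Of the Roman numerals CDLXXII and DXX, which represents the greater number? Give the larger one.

CDLXXII = 472
DXX = 520
520 is larger

DXX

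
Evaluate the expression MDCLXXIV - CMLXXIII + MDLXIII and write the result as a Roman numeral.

MDCLXXIV = 1674, CMLXXIII = 973, MDLXIII = 1563
1674 - 973 = 701
701 + 1563 = 2264

MMCCLXIV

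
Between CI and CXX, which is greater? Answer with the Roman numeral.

CI = 101
CXX = 120
120 is larger

CXX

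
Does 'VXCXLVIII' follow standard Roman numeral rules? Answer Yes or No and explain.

'VXCXLVIII': V should not appear more than once

No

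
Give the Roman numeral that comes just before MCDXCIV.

MCDXCIV = 1494, so the previous integer is 1494 - 1 = 1493

MCDXCIII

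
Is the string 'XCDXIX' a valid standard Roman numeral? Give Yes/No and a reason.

'XCDXIX': X (position 1) comes before the larger symbol D (position 3) without being directly in front of it as a subtractive pair; apart from IV, IX, XL, XC, CD and CM, symbols must go from largest to smallest

No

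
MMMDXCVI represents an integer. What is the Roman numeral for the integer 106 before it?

MMMDXCVI = 3596
3596 - 106 = 3490

MMMCDXC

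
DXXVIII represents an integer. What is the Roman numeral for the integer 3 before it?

DXXVIII = 528
528 - 3 = 525

DXXV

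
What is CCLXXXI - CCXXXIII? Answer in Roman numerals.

CCLXXXI = 281
CCXXXIII = 233
281 - 233 = 48

XLVIII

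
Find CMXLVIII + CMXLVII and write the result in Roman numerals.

CMXLVIII = 948
CMXLVII = 947
948 + 947 = 1895

MDCCCXCV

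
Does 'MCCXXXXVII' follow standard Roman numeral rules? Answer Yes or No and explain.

'MCCXXXXVII': More than 3 consecutive X's

No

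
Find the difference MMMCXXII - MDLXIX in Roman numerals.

MMMCXXII = 3122
MDLXIX = 1569
3122 - 1569 = 1553

MDLIII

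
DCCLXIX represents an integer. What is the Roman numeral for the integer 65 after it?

DCCLXIX = 769
769 + 65 = 834

DCCCXXXIV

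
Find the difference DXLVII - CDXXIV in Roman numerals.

DXLVII = 547
CDXXIV = 424
547 - 424 = 123

CXXIII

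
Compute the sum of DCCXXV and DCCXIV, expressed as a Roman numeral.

DCCXXV = 725
DCCXIV = 714
725 + 714 = 1439

MCDXXXIX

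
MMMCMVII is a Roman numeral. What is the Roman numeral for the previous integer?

MMMCMVII = 3907; previous is 3906

MMMCMVI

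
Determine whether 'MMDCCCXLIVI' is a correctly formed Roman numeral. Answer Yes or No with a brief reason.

'MMDCCCXLIVI': I cannot come right after the subtractive pair IV: once I is subtracted in IV, the next symbol must be smaller than I

No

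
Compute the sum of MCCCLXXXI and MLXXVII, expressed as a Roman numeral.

MCCCLXXXI = 1381
MLXXVII = 1077
1381 + 1077 = 2458

MMCDLVIII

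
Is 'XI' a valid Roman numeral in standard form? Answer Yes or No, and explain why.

'XI': Check the rules: uses only the symbols I, V, X, L, C, D, M; no symbol is repeated more than three times in a row; V, L and D each appear at most once; no smaller symbol precedes a larger one (values never increase from left to right). Value: X (10) + I (1) = 11. So it is a valid standard Roman numeral.

Yes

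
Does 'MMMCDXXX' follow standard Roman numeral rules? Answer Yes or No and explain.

'MMMCDXXX': Check the rules: uses only the symbols I, V, X, L, C, D, M; no symbol is repeated more than three times in a row; V, L and D each appear at most once; the only place a smaller symbol precedes a larger one is the allowed subtractive pair CD, the symbol right after such a pair (if any) is smaller than the pair's first symbol, and otherwise the values never increase from left to right. Value: M (1000) + M (1000) + M (1000) + CD (400) + X (10) + X (10) + X (10) = 3430. So it is a valid standard Roman numeral.

Yes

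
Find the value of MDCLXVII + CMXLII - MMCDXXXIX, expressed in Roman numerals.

MDCLXVII = 1667, CMXLII = 942, MMCDXXXIX = 2439
1667 + 942 = 2609
2609 - 2439 = 170

CLXX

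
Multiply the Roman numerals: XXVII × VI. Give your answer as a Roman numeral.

XXVII = 27
VI = 6
27 × 6 = 162

CLXII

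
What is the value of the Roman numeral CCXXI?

CCXXI: C=100, C=100, X=10, X=10, I=1
100 + 100 + 10 + 10 + 1 = 221

221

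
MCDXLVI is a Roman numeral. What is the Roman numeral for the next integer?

MCDXLVI = 1446, so the next integer is 1446 + 1 = 1447

MCDXLVII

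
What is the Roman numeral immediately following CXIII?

CXIII = 113, so the next integer is 113 + 1 = 114

CXIV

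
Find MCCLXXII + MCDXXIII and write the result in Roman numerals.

MCCLXXII = 1272
MCDXXIII = 1423
1272 + 1423 = 2695

MMDCXCV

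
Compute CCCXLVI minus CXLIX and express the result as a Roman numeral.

CCCXLVI = 346
CXLIX = 149
346 - 149 = 197

CXCVII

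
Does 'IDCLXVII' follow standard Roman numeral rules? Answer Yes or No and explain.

'IDCLXVII': Invalid subtractive combination: ID

No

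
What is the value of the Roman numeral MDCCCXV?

MDCCCXV: M=1000, D=500, C=100, C=100, C=100, X=10, V=5
1000 + 500 + 100 + 100 + 100 + 10 + 5 = 1815

1815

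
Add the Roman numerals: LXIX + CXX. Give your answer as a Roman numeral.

LXIX = 69
CXX = 120
69 + 120 = 189

CLXXXIX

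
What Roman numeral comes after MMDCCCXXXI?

MMDCCCXXXI = 2831; next is 2832

MMDCCCXXXII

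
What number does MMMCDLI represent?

MMMCDLI: M=1000, M=1000, M=1000, CD=400, L=50, I=1
1000 + 1000 + 1000 + 400 + 50 + 1 = 3451

3451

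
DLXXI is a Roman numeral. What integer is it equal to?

DLXXI: D=500, L=50, X=10, X=10, I=1
500 + 50 + 10 + 10 + 1 = 571

571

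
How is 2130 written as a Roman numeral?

Convert 2130 to Roman numerals:
  2130 contains 2×1000 (MM)
  130 contains 1×100 (C)
  30 contains 3×10 (XXX)

MMCXXX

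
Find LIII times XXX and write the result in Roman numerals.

LIII = 53
XXX = 30
53 × 30 = 1590

MDXC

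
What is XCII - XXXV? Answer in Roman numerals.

XCII = 92
XXXV = 35
92 - 35 = 57

LVII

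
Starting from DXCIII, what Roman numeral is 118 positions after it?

DXCIII = 593
593 + 118 = 711

DCCXI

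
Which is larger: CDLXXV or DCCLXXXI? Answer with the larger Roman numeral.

CDLXXV = 475
DCCLXXXI = 781
781 is larger

DCCLXXXI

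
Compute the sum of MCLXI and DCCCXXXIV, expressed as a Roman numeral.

MCLXI = 1161
DCCCXXXIV = 834
1161 + 834 = 1995

MCMXCV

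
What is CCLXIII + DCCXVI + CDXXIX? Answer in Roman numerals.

CCLXIII = 263, DCCXVI = 716, CDXXIX = 429
263 + 716 = 979
979 + 429 = 1408

MCDVIII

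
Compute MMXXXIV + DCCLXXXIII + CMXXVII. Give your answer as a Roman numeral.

MMXXXIV = 2034, DCCLXXXIII = 783, CMXXVII = 927
2034 + 783 = 2817
2817 + 927 = 3744

MMMDCCXLIV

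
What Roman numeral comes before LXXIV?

LXXIV = 74; previous is 73

LXXIII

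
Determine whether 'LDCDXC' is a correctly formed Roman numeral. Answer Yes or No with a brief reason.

'LDCDXC': D should not appear more than once

No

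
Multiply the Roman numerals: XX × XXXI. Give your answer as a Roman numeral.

XX = 20
XXXI = 31
20 × 31 = 620

DCXX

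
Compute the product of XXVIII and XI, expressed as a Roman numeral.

XXVIII = 28
XI = 11
28 × 11 = 308

CCCVIII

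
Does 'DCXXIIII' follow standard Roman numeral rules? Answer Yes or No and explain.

'DCXXIIII': More than 3 consecutive I's

No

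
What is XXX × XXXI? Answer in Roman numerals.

XXX = 30
XXXI = 31
30 × 31 = 930

CMXXX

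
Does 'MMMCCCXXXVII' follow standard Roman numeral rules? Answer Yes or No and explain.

'MMMCCCXXXVII': Check the rules: uses only the symbols I, V, X, L, C, D, M; no symbol is repeated more than three times in a row; V, L and D each appear at most once; no smaller symbol precedes a larger one (values never increase from left to right). Value: M (1000) + M (1000) + M (1000) + C (100) + C (100) + C (100) + X (10) + X (10) + X (10) + V (5) + I (1) + I (1) = 3337. So it is a valid standard Roman numeral.

Yes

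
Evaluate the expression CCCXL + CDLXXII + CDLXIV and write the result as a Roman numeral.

CCCXL = 340, CDLXXII = 472, CDLXIV = 464
340 + 472 = 812
812 + 464 = 1276

MCCLXXVI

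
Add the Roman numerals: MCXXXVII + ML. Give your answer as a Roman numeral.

MCXXXVII = 1137
ML = 1050
1137 + 1050 = 2187

MMCLXXXVII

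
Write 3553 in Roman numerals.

Convert 3553 to Roman numerals:
  3553 contains 3×1000 (MMM)
  553 contains 1×500 (D)
  53 contains 1×50 (L)
  3 contains 3×1 (III)

MMMDLIII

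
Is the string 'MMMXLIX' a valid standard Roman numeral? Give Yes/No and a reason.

'MMMXLIX': Check the rules: uses only the symbols I, V, X, L, C, D, M; no symbol is repeated more than three times in a row; V, L and D each appear at most once; the only places a smaller symbol precedes a larger one are the allowed subtractive pairs XL, IX, the symbol right after such a pair (if any) is smaller than the pair's first symbol, and otherwise the values never increase from left to right. Value: M (1000) + M (1000) + M (1000) + XL (40) + IX (9) = 3049. So it is a valid standard Roman numeral.

Yes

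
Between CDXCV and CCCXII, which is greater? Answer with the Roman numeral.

CDXCV = 495
CCCXII = 312
495 is larger

CDXCV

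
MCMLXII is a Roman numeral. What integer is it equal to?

MCMLXII: M=1000, CM=900, L=50, X=10, I=1, I=1
1000 + 900 + 50 + 10 + 1 + 1 = 1962

1962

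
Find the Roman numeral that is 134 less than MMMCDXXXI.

MMMCDXXXI = 3431
3431 - 134 = 3297

MMMCCXCVII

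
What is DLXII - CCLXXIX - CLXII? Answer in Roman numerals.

DLXII = 562, CCLXXIX = 279, CLXII = 162
562 - 279 = 283
283 - 162 = 121

CXXI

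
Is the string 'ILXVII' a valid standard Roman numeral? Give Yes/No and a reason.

'ILXVII': Invalid subtractive combination: IL

No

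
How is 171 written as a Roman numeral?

Convert 171 to Roman numerals:
  171 contains 1×100 (C)
  71 contains 1×50 (L)
  21 contains 2×10 (XX)
  1 contains 1×1 (I)

CLXXI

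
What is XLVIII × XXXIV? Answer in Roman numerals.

XLVIII = 48
XXXIV = 34
48 × 34 = 1632

MDCXXXII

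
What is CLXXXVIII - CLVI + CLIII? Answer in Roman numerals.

CLXXXVIII = 188, CLVI = 156, CLIII = 153
188 - 156 = 32
32 + 153 = 185

CLXXXV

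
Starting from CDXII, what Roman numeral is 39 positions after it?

CDXII = 412
412 + 39 = 451

CDLI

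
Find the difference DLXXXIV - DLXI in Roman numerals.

DLXXXIV = 584
DLXI = 561
584 - 561 = 23

XXIII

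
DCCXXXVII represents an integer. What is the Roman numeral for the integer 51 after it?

DCCXXXVII = 737
737 + 51 = 788

DCCLXXXVIII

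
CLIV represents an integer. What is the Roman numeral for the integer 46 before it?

CLIV = 154
154 - 46 = 108

CVIII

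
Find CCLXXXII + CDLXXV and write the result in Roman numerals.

CCLXXXII = 282
CDLXXV = 475
282 + 475 = 757

DCCLVII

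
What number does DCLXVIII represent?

DCLXVIII: D=500, C=100, L=50, X=10, V=5, I=1, I=1, I=1
500 + 100 + 50 + 10 + 5 + 1 + 1 + 1 = 668

668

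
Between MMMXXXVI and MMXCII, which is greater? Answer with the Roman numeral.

MMMXXXVI = 3036
MMXCII = 2092
3036 is larger

MMMXXXVI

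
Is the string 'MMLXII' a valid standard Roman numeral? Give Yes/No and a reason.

'MMLXII': Check the rules: uses only the symbols I, V, X, L, C, D, M; no symbol is repeated more than three times in a row; V, L and D each appear at most once; no smaller symbol precedes a larger one (values never increase from left to right). Value: M (1000) + M (1000) + L (50) + X (10) + I (1) + I (1) = 2062. So it is a valid standard Roman numeral.

Yes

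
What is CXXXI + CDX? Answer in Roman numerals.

CXXXI = 131
CDX = 410
131 + 410 = 541

DXLI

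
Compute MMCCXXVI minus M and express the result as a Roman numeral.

MMCCXXVI = 2226
M = 1000
2226 - 1000 = 1226

MCCXXVI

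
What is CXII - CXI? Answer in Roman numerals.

CXII = 112
CXI = 111
112 - 111 = 1

I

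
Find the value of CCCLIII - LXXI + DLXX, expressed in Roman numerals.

CCCLIII = 353, LXXI = 71, DLXX = 570
353 - 71 = 282
282 + 570 = 852

DCCCLII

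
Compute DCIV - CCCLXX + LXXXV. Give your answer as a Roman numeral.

DCIV = 604, CCCLXX = 370, LXXXV = 85
604 - 370 = 234
234 + 85 = 319

CCCXIX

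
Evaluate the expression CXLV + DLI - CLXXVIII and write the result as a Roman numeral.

CXLV = 145, DLI = 551, CLXXVIII = 178
145 + 551 = 696
696 - 178 = 518

DXVIII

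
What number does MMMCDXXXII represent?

MMMCDXXXII: M=1000, M=1000, M=1000, CD=400, X=10, X=10, X=10, I=1, I=1
1000 + 1000 + 1000 + 400 + 10 + 10 + 10 + 1 + 1 = 3432

3432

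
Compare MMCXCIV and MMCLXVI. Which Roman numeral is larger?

MMCXCIV = 2194
MMCLXVI = 2166
2194 is larger

MMCXCIV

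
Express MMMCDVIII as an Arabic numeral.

MMMCDVIII: M=1000, M=1000, M=1000, CD=400, V=5, I=1, I=1, I=1
1000 + 1000 + 1000 + 400 + 5 + 1 + 1 + 1 = 3408

3408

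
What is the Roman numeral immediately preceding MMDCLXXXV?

MMDCLXXXV = 2685; previous is 2684

MMDCLXXXIV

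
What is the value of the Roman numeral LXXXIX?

LXXXIX: L=50, X=10, X=10, X=10, IX=9
50 + 10 + 10 + 10 + 9 = 89

89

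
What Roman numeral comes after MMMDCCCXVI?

MMMDCCCXVI = 3816; next is 3817

MMMDCCCXVII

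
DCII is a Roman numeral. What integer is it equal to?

DCII: D=500, C=100, I=1, I=1
500 + 100 + 1 + 1 = 602

602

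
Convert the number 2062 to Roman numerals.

Convert 2062 to Roman numerals:
  2062 contains 2×1000 (MM)
  62 contains 1×50 (L)
  12 contains 1×10 (X)
  2 contains 2×1 (II)

MMLXII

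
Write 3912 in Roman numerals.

Convert 3912 to Roman numerals:
  3912 contains 3×1000 (MMM)
  912 contains 1×900 (CM)
  12 contains 1×10 (X)
  2 contains 2×1 (II)

MMMCMXII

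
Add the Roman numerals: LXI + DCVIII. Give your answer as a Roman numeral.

LXI = 61
DCVIII = 608
61 + 608 = 669

DCLXIX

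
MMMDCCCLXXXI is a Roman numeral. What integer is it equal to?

MMMDCCCLXXXI: M=1000, M=1000, M=1000, D=500, C=100, C=100, C=100, L=50, X=10, X=10, X=10, I=1
1000 + 1000 + 1000 + 500 + 100 + 100 + 100 + 50 + 10 + 10 + 10 + 1 = 3881

3881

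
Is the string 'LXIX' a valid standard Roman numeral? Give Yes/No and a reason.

'LXIX': Check the rules: uses only the symbols I, V, X, L, C, D, M; no symbol is repeated more than three times in a row; V, L and D each appear at most once; the only place a smaller symbol precedes a larger one is the allowed subtractive pair IX, the symbol right after such a pair (if any) is smaller than the pair's first symbol, and otherwise the values never increase from left to right. Value: L (50) + X (10) + IX (9) = 69. So it is a valid standard Roman numeral.

Yes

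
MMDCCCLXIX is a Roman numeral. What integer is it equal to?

MMDCCCLXIX: M=1000, M=1000, D=500, C=100, C=100, C=100, L=50, X=10, IX=9
1000 + 1000 + 500 + 100 + 100 + 100 + 50 + 10 + 9 = 2869

2869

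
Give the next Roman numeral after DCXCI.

DCXCI = 691; next is 692

DCXCII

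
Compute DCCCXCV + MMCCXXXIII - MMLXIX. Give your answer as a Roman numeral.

DCCCXCV = 895, MMCCXXXIII = 2233, MMLXIX = 2069
895 + 2233 = 3128
3128 - 2069 = 1059

MLIX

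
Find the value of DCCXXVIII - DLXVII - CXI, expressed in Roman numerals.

DCCXXVIII = 728, DLXVII = 567, CXI = 111
728 - 567 = 161
161 - 111 = 50

L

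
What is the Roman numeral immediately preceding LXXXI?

LXXXI = 81; previous is 80

LXXX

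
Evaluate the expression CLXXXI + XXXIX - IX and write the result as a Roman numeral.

CLXXXI = 181, XXXIX = 39, IX = 9
181 + 39 = 220
220 - 9 = 211

CCXI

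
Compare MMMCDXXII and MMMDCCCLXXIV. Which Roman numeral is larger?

MMMCDXXII = 3422
MMMDCCCLXXIV = 3874
3874 is larger

MMMDCCCLXXIV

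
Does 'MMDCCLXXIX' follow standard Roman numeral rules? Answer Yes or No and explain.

'MMDCCLXXIX': Check the rules: uses only the symbols I, V, X, L, C, D, M; no symbol is repeated more than three times in a row; V, L and D each appear at most once; the only place a smaller symbol precedes a larger one is the allowed subtractive pair IX, the symbol right after such a pair (if any) is smaller than the pair's first symbol, and otherwise the values never increase from left to right. Value: M (1000) + M (1000) + D (500) + C (100) + C (100) + L (50) + X (10) + X (10) + IX (9) = 2779. So it is a valid standard Roman numeral.

Yes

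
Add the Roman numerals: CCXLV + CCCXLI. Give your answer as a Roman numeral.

CCXLV = 245
CCCXLI = 341
245 + 341 = 586

DLXXXVI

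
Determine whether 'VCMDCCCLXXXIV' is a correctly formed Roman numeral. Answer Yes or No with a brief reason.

'VCMDCCCLXXXIV': V should not appear more than once

No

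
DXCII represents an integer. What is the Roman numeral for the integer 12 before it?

DXCII = 592
592 - 12 = 580

DLXXX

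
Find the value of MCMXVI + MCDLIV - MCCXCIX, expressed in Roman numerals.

MCMXVI = 1916, MCDLIV = 1454, MCCXCIX = 1299
1916 + 1454 = 3370
3370 - 1299 = 2071

MMLXXI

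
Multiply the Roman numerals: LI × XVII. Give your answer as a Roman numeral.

LI = 51
XVII = 17
51 × 17 = 867

DCCCLXVII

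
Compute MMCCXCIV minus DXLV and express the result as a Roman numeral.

MMCCXCIV = 2294
DXLV = 545
2294 - 545 = 1749

MDCCXLIX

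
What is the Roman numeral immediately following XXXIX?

XXXIX = 39; next is 40

XL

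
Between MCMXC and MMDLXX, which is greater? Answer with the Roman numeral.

MCMXC = 1990
MMDLXX = 2570
2570 is larger

MMDLXX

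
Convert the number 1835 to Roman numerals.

Convert 1835 to Roman numerals:
  1835 contains 1×1000 (M)
  835 contains 1×500 (D)
  335 contains 3×100 (CCC)
  35 contains 3×10 (XXX)
  5 contains 1×5 (V)

MDCCCXXXV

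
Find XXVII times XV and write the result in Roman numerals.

XXVII = 27
XV = 15
27 × 15 = 405

CDV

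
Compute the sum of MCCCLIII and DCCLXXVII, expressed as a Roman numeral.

MCCCLIII = 1353
DCCLXXVII = 777
1353 + 777 = 2130

MMCXXX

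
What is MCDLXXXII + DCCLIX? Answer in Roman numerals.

MCDLXXXII = 1482
DCCLIX = 759
1482 + 759 = 2241

MMCCXLI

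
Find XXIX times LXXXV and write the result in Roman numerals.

XXIX = 29
LXXXV = 85
29 × 85 = 2465

MMCDLXV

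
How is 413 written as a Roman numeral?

Convert 413 to Roman numerals:
  413 contains 1×400 (CD)
  13 contains 1×10 (X)
  3 contains 3×1 (III)

CDXIII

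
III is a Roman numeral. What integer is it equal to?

III: I=1, I=1, I=1
1 + 1 + 1 = 3

3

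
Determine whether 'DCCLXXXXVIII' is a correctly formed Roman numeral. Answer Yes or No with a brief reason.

'DCCLXXXXVIII': More than 3 consecutive X's

No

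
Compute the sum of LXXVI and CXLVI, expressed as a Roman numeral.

LXXVI = 76
CXLVI = 146
76 + 146 = 222

CCXXII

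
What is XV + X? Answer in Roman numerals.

XV = 15
X = 10
15 + 10 = 25

XXV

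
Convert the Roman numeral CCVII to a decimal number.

CCVII: C=100, C=100, V=5, I=1, I=1
100 + 100 + 5 + 1 + 1 = 207

207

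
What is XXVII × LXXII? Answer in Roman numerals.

XXVII = 27
LXXII = 72
27 × 72 = 1944

MCMXLIV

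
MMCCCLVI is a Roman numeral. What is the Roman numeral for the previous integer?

MMCCCLVI = 2356, so the previous integer is 2356 - 1 = 2355

MMCCCLV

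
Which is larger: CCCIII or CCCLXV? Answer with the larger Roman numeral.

CCCIII = 303
CCCLXV = 365
365 is larger

CCCLXV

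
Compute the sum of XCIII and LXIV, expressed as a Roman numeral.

XCIII = 93
LXIV = 64
93 + 64 = 157

CLVII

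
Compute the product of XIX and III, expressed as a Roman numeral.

XIX = 19
III = 3
19 × 3 = 57

LVII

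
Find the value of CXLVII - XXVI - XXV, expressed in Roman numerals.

CXLVII = 147, XXVI = 26, XXV = 25
147 - 26 = 121
121 - 25 = 96

XCVI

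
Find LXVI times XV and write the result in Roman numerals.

LXVI = 66
XV = 15
66 × 15 = 990

CMXC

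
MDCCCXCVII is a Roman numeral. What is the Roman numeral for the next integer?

MDCCCXCVII = 1897; next is 1898

MDCCCXCVIII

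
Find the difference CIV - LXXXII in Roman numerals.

CIV = 104
LXXXII = 82
104 - 82 = 22

XXII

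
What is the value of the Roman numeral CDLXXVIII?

CDLXXVIII: CD=400, L=50, X=10, X=10, V=5, I=1, I=1, I=1
400 + 50 + 10 + 10 + 5 + 1 + 1 + 1 = 478

478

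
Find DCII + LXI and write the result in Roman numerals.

DCII = 602
LXI = 61
602 + 61 = 663

DCLXIII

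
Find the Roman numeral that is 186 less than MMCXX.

MMCXX = 2120
2120 - 186 = 1934

MCMXXXIV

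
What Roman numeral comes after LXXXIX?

LXXXIX = 89, so the next integer is 89 + 1 = 90

XC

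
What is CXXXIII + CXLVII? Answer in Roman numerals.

CXXXIII = 133
CXLVII = 147
133 + 147 = 280

CCLXXX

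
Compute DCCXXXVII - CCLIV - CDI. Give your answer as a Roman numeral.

DCCXXXVII = 737, CCLIV = 254, CDI = 401
737 - 254 = 483
483 - 401 = 82

LXXXII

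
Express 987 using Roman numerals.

Convert 987 to Roman numerals:
  987 contains 1×900 (CM)
  87 contains 1×50 (L)
  37 contains 3×10 (XXX)
  7 contains 1×5 (V)
  2 contains 2×1 (II)

CMLXXXVII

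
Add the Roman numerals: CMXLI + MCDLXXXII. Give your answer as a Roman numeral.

CMXLI = 941
MCDLXXXII = 1482
941 + 1482 = 2423

MMCDXXIII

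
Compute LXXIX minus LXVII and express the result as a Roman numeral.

LXXIX = 79
LXVII = 67
79 - 67 = 12

XII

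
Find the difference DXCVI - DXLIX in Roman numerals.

DXCVI = 596
DXLIX = 549
596 - 549 = 47

XLVII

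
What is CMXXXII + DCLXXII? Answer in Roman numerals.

CMXXXII = 932
DCLXXII = 672
932 + 672 = 1604

MDCIV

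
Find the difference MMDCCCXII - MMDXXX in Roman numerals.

MMDCCCXII = 2812
MMDXXX = 2530
2812 - 2530 = 282

CCLXXXII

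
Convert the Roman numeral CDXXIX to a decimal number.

CDXXIX: CD=400, X=10, X=10, IX=9
400 + 10 + 10 + 9 = 429

429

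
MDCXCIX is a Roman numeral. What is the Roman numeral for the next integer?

MDCXCIX = 1699; next is 1700

MDCC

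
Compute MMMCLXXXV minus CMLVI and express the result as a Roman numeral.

MMMCLXXXV = 3185
CMLVI = 956
3185 - 956 = 2229

MMCCXXIX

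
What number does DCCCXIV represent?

DCCCXIV: D=500, C=100, C=100, C=100, X=10, IV=4
500 + 100 + 100 + 100 + 10 + 4 = 814

814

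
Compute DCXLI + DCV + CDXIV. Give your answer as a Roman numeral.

DCXLI = 641, DCV = 605, CDXIV = 414
641 + 605 = 1246
1246 + 414 = 1660

MDCLX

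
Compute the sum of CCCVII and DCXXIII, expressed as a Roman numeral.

CCCVII = 307
DCXXIII = 623
307 + 623 = 930

CMXXX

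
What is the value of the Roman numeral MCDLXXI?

MCDLXXI: M=1000, CD=400, L=50, X=10, X=10, I=1
1000 + 400 + 50 + 10 + 10 + 1 = 1471

1471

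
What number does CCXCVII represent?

CCXCVII: C=100, C=100, XC=90, V=5, I=1, I=1
100 + 100 + 90 + 5 + 1 + 1 = 297

297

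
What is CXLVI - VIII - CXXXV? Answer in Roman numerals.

CXLVI = 146, VIII = 8, CXXXV = 135
146 - 8 = 138
138 - 135 = 3

III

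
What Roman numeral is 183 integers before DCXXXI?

DCXXXI = 631
631 - 183 = 448

CDXLVIII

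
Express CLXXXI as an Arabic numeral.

CLXXXI: C=100, L=50, X=10, X=10, X=10, I=1
100 + 50 + 10 + 10 + 10 + 1 = 181

181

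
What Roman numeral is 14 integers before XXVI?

XXVI = 26
26 - 14 = 12

XII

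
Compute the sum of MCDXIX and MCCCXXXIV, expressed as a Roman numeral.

MCDXIX = 1419
MCCCXXXIV = 1334
1419 + 1334 = 2753

MMDCCLIII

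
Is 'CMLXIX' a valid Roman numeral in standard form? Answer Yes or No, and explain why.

'CMLXIX': Check the rules: uses only the symbols I, V, X, L, C, D, M; no symbol is repeated more than three times in a row; V, L and D each appear at most once; the only places a smaller symbol precedes a larger one are the allowed subtractive pairs CM, IX, the symbol right after such a pair (if any) is smaller than the pair's first symbol, and otherwise the values never increase from left to right. Value: CM (900) + L (50) + X (10) + IX (9) = 969. So it is a valid standard Roman numeral.

Yes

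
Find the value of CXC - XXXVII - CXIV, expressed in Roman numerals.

CXC = 190, XXXVII = 37, CXIV = 114
190 - 37 = 153
153 - 114 = 39

XXXIX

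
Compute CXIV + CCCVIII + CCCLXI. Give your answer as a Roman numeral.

CXIV = 114, CCCVIII = 308, CCCLXI = 361
114 + 308 = 422
422 + 361 = 783

DCCLXXXIII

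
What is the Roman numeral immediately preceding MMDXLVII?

MMDXLVII = 2547, so the previous integer is 2547 - 1 = 2546

MMDXLVI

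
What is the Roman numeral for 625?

Convert 625 to Roman numerals:
  625 contains 1×500 (D)
  125 contains 1×100 (C)
  25 contains 2×10 (XX)
  5 contains 1×5 (V)

DCXXV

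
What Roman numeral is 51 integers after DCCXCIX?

DCCXCIX = 799
799 + 51 = 850

DCCCL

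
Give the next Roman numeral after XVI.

XVI = 16, so the next integer is 16 + 1 = 17

XVII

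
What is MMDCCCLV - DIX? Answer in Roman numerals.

MMDCCCLV = 2855
DIX = 509
2855 - 509 = 2346

MMCCCXLVI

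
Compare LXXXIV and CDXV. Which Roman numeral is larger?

LXXXIV = 84
CDXV = 415
415 is larger

CDXV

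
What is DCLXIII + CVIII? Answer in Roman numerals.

DCLXIII = 663
CVIII = 108
663 + 108 = 771

DCCLXXI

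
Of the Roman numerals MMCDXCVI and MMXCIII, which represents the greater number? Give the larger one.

MMCDXCVI = 2496
MMXCIII = 2093
2496 is larger

MMCDXCVI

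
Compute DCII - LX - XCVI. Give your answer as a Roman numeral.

DCII = 602, LX = 60, XCVI = 96
602 - 60 = 542
542 - 96 = 446

CDXLVI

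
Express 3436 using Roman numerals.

Convert 3436 to Roman numerals:
  3436 contains 3×1000 (MMM)
  436 contains 1×400 (CD)
  36 contains 3×10 (XXX)
  6 contains 1×5 (V)
  1 contains 1×1 (I)

MMMCDXXXVI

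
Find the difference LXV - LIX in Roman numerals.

LXV = 65
LIX = 59
65 - 59 = 6

VI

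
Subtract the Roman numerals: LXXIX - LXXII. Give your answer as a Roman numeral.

LXXIX = 79
LXXII = 72
79 - 72 = 7

VII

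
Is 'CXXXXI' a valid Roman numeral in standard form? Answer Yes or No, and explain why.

'CXXXXI': More than 3 consecutive X's

No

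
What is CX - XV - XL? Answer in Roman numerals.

CX = 110, XV = 15, XL = 40
110 - 15 = 95
95 - 40 = 55

LV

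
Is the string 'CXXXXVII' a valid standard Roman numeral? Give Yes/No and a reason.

'CXXXXVII': More than 3 consecutive X's

No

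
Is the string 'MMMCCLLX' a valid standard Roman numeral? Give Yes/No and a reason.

'MMMCCLLX': L should not appear more than once

No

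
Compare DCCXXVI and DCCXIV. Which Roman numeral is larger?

DCCXXVI = 726
DCCXIV = 714
726 is larger

DCCXXVI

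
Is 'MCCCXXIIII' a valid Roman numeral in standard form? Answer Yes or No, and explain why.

'MCCCXXIIII': More than 3 consecutive I's

No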